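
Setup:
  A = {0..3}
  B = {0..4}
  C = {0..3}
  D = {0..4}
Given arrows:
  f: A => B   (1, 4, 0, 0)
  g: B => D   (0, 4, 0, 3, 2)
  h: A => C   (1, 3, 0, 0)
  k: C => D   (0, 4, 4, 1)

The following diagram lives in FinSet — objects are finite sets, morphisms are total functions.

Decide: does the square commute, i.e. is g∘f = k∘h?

Answer: DOES NOT COMMUTE

Work:
Along f;g (path 1):
  0 f=>1 g=>4
  1 f=>4 g=>2
  2 f=>0 g=>0
  3 f=>0 g=>0
  composite₁ = (4, 2, 0, 0)
Along h;k (path 2):
  0 h=>1 k=>4
  1 h=>3 k=>1
  2 h=>0 k=>0
  3 h=>0 k=>0
  composite₂ = (4, 1, 0, 0)
Equal? distinct morphisms ✗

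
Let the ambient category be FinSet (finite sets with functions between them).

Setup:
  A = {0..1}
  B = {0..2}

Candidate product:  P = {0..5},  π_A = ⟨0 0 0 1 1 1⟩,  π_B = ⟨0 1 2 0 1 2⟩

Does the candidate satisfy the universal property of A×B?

Answer: VALID PRODUCT

Trace:
|A|·|B| = 2·3 = 6;  |P| = 6
Check the pairing map k ↦ (π_A(k), π_B(k)):
  0 ↦ (0,0)
  1 ↦ (0,1)
  2 ↦ (0,2)
  3 ↦ (1,0)
  4 ↦ (1,1)
  5 ↦ (1,2)
distinct pairs in image: 6 / 6 needed
  → bijection onto A×B; projections well-typed.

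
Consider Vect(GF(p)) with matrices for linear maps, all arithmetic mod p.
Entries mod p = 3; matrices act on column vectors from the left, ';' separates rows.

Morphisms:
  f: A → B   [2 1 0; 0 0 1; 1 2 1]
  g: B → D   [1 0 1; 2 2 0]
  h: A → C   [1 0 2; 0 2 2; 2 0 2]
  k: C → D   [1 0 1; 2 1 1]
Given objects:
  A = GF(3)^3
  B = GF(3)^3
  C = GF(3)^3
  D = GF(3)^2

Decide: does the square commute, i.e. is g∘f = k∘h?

Along f;g (path 1):
  e0=(1,0,0) f→(2,0,1) g→(0,1)
  e1=(0,1,0) f→(1,0,2) g→(0,2)
  e2=(0,0,1) f→(0,1,1) g→(1,2)
  result₁ = [0 0 1; 1 2 2]
Along h;k (path 2):
  e0=(1,0,0) h→(1,0,2) k→(0,1)
  e1=(0,1,0) h→(0,2,0) k→(0,2)
  e2=(0,0,1) h→(2,2,2) k→(1,2)
  result₂ = [0 0 1; 1 2 2]
Equal? YES — commutes

Answer: COMMUTES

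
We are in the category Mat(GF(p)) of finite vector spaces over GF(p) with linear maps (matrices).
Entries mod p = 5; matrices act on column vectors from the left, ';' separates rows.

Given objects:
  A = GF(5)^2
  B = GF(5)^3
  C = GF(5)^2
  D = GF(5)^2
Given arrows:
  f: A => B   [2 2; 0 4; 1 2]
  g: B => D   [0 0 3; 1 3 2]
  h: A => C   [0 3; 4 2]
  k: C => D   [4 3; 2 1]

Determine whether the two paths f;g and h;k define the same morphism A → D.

Answer: DOES NOT COMMUTE

Derivation:
Path 1 = f;g:
  e0=⟨1,0⟩ f=>⟨2,0,1⟩ g=>⟨3,4⟩
  e1=⟨0,1⟩ f=>⟨2,4,2⟩ g=>⟨1,3⟩
  composite₁ = [3 1; 4 3]
Path 2 = h;k:
  e0=⟨1,0⟩ h=>⟨0,4⟩ k=>⟨2,4⟩
  e1=⟨0,1⟩ h=>⟨3,2⟩ k=>⟨3,3⟩
  composite₂ = [2 3; 4 3]
Equal? distinct morphisms ✗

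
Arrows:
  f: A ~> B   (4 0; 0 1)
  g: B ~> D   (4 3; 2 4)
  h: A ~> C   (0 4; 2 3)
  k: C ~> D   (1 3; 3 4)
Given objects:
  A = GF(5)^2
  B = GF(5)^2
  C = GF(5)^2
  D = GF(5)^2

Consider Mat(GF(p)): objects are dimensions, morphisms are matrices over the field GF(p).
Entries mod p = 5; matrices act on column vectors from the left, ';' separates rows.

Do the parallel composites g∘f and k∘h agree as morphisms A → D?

Along f;g (path 1):
  e0=⟨1,0⟩ f~>⟨4,0⟩ g~>⟨1,3⟩
  e1=⟨0,1⟩ f~>⟨0,1⟩ g~>⟨3,4⟩
  ⟦path⟧₁ = (1 3; 3 4)
Along h;k (path 2):
  e0=⟨1,0⟩ h~>⟨0,2⟩ k~>⟨1,3⟩
  e1=⟨0,1⟩ h~>⟨4,3⟩ k~>⟨3,4⟩
  ⟦path⟧₂ = (1 3; 3 4)
Equal? same morphism ✓

Answer: COMMUTES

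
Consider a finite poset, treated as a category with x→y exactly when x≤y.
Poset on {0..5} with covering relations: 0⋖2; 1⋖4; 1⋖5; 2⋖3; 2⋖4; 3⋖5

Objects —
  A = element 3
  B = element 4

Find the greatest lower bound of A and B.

Answer: A∧B = 2

Trace:
Common predecessors of 3,4: {0,2}
  0 <= 2
  2 <= 2
glb = 2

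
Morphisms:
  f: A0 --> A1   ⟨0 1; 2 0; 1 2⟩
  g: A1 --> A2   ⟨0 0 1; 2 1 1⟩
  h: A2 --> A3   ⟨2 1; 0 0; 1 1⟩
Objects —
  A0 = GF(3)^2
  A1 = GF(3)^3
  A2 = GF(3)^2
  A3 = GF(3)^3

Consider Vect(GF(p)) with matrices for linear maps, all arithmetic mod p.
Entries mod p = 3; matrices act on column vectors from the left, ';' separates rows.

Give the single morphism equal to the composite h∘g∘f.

Answer: ⟨2 2; 0 0; 1 0⟩

Trace:
  e0=(1,0) f-->(0,2,1) g-->(1,0) h-->(2,0,1)
  e1=(0,1) f-->(1,0,2) g-->(2,1) h-->(2,0,0)
result: ⟨2 2; 0 0; 1 0⟩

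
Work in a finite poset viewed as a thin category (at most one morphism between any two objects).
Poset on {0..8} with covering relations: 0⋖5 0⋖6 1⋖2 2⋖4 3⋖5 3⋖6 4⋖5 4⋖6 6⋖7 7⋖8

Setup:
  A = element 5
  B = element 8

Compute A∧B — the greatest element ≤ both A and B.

Answer: NO MEET EXISTS

Derivation:
Lower bounds of A=5 and B=8: {0,1,2,3,4}
  maximal lower bounds 0 and 3 are incomparable: neither 0≤3 nor 3≤0
→ no greatest lower bound exists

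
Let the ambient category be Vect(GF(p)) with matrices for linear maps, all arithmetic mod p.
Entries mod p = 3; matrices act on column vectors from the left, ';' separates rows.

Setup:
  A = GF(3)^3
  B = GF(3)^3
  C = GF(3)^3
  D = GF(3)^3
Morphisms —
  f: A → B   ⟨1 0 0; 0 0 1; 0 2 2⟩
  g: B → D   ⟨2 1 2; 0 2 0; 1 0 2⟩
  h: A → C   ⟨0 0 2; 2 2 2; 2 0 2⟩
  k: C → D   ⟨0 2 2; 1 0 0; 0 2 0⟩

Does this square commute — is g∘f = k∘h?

1) trace f;g:
  e0=[1,0,0] f→[1,0,0] g→[2,0,1]
  e1=[0,1,0] f→[0,0,2] g→[1,0,1]
  e2=[0,0,1] f→[0,1,2] g→[2,2,1]
  result₁ = ⟨2 1 2; 0 0 2; 1 1 1⟩
2) trace h;k:
  e0=[1,0,0] h→[0,2,2] k→[2,0,1]
  e1=[0,1,0] h→[0,2,0] k→[1,0,1]
  e2=[0,0,1] h→[2,2,2] k→[2,2,1]
  result₂ = ⟨2 1 2; 0 0 2; 1 1 1⟩
Equal? same morphism ✓

Answer: COMMUTES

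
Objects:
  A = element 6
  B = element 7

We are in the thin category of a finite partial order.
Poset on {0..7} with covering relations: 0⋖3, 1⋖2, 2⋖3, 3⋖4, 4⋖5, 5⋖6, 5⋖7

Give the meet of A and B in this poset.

Answer: A∧B = 5

Work:
{x : x⊑A ∧ x⊑B} = {0,1,2,3,4,5}  (A=6, B=7)
  0 ⊑ 5
  1 ⊑ 5
  2 ⊑ 5
  3 ⊑ 5
  4 ⊑ 5
  5 ⊑ 5
glb = 5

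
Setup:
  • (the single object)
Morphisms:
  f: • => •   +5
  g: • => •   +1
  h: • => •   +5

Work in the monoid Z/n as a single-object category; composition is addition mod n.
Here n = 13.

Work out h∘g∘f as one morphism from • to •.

  0 +5≡5 +1≡6 +5≡11  (mod 13)
⟦path⟧: +11

Answer: +11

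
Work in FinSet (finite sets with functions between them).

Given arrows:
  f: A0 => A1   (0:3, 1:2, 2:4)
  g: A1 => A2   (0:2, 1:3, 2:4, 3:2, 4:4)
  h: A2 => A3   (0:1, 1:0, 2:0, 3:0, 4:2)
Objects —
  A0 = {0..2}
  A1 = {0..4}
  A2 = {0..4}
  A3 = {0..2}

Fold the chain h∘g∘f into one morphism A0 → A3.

Answer: (0:0, 1:2, 2:2)

Work:
  0 f=>3 g=>2 h=>0
  1 f=>2 g=>4 h=>2
  2 f=>4 g=>4 h=>2
result: (0:0, 1:2, 2:2)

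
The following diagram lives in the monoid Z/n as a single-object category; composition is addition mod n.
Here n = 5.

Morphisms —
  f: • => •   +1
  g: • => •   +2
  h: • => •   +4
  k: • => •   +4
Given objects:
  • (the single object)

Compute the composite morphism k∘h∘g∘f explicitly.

  0 +1≡1 +2≡3 +4≡2 +4≡1  (mod 5)
⟦path⟧: +1

Answer: +1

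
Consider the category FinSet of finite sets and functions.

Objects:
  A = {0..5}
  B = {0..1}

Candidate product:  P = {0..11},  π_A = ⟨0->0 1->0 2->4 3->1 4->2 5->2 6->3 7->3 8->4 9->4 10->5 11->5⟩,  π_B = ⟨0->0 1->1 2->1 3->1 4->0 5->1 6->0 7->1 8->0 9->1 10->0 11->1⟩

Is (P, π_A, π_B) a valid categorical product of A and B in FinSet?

Answer: NOT A VALID PRODUCT — duplicate pair at indices 9,2

Trace:
|A|·|B| = 6·2 = 12;  |P| = 12
Check the pairing map k ↦ (π_A(k), π_B(k)):
  0 -> (0,0)
  1 -> (0,1)
  2 -> (4,1)
  3 -> (1,1)
  4 -> (2,0)
  5 -> (2,1)
  6 -> (3,0)
  7 -> (3,1)
  8 -> (4,0)
  9 -> (4,1)  ✗ repeats pair of k=2
  10 -> (5,0)
  11 -> (5,1)
distinct pairs in image: 11 / 12 needed
  → (4,1) hit at k=2 and k=9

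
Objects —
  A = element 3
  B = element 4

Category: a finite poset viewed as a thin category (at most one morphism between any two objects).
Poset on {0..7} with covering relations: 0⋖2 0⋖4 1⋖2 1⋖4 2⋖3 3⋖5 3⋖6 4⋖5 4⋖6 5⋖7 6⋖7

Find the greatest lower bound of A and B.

Common predecessors of 3,4: {0,1}
  maximal lower bounds 0 and 1 are incomparable: neither 0⊑1 nor 1⊑0
→ no greatest lower bound exists

Answer: NO MEET EXISTS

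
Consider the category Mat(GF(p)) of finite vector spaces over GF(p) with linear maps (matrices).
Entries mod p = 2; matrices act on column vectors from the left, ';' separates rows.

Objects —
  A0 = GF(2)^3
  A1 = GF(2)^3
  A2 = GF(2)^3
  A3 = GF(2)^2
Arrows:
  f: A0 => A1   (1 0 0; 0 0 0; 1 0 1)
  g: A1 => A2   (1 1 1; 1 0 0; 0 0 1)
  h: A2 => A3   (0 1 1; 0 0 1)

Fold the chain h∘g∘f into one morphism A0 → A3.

  e0=[1,0,0] f=>[1,0,1] g=>[0,1,1] h=>[0,1]
  e1=[0,1,0] f=>[0,0,0] g=>[0,0,0] h=>[0,0]
  e2=[0,0,1] f=>[0,0,1] g=>[1,0,1] h=>[1,1]
composite: (0 0 1; 1 0 1)

Answer: (0 0 1; 1 0 1)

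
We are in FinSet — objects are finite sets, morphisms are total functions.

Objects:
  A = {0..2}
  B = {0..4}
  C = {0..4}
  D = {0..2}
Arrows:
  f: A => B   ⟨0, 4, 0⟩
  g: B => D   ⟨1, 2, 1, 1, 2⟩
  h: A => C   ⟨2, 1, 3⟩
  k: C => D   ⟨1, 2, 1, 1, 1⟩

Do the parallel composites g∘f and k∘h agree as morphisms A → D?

1) trace f;g:
  0 f=>0 g=>1
  1 f=>4 g=>2
  2 f=>0 g=>1
  composite₁ = ⟨1, 2, 1⟩
2) trace h;k:
  0 h=>2 k=>1
  1 h=>1 k=>2
  2 h=>3 k=>1
  composite₂ = ⟨1, 2, 1⟩
Equal? YES — commutes

Answer: COMMUTES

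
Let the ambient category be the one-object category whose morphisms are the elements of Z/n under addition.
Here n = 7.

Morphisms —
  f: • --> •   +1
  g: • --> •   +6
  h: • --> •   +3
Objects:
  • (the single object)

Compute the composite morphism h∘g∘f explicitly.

Answer: +3

Derivation:
  0 +1≡1 +6≡0 +3≡3  (mod 7)
⟦path⟧: +3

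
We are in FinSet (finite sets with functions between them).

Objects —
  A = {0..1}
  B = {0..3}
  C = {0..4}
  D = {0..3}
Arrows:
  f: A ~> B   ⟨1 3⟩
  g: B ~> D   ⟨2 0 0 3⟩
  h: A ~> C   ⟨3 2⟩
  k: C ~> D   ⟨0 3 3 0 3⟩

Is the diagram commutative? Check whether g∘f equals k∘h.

Answer: COMMUTES

Work:
Path 1 = f;g:
  0 f~>1 g~>0
  1 f~>3 g~>3
  ⟦path⟧₁ = ⟨0 3⟩
Path 2 = h;k:
  0 h~>3 k~>0
  1 h~>2 k~>3
  ⟦path⟧₂ = ⟨0 3⟩
Equal? same morphism ✓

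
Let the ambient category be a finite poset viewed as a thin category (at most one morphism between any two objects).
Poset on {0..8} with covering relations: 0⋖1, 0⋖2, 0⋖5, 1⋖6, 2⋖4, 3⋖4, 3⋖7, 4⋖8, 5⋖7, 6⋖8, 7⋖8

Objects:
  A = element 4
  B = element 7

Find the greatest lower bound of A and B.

Answer: NO MEET EXISTS

Work:
Common predecessors of 4,7: {0,3}
  maximal lower bounds 0 and 3 are incomparable: neither 0⊑3 nor 3⊑0
→ no greatest lower bound exists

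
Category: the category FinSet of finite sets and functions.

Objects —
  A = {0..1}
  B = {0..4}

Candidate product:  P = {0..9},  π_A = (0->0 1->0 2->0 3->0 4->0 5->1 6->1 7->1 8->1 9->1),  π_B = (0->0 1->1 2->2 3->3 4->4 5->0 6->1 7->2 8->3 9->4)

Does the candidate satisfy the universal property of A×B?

Answer: VALID PRODUCT

Trace:
|A|·|B| = 2·5 = 10;  |P| = 10
Check the pairing map k ↦ (π_A(k), π_B(k)):
  0 -> (0,0)
  1 -> (0,1)
  2 -> (0,2)
  3 -> (0,3)
  4 -> (0,4)
  5 -> (1,0)
  6 -> (1,1)
  7 -> (1,2)
  8 -> (1,3)
  9 -> (1,4)
distinct pairs in image: 10 / 10 needed
  → bijection onto A×B; projections well-typed.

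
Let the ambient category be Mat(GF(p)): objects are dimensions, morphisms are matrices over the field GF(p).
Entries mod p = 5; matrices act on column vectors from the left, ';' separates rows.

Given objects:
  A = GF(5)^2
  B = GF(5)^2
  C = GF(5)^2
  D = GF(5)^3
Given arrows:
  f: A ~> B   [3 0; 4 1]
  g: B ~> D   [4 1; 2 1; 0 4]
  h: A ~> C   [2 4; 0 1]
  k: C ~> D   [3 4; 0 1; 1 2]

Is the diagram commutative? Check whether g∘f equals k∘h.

Along f;g (path 1):
  e0=⟨1,0⟩ f~>⟨3,4⟩ g~>⟨1,0,1⟩
  e1=⟨0,1⟩ f~>⟨0,1⟩ g~>⟨1,1,4⟩
  result₁ = [1 1; 0 1; 1 4]
Along h;k (path 2):
  e0=⟨1,0⟩ h~>⟨2,0⟩ k~>⟨1,0,2⟩
  e1=⟨0,1⟩ h~>⟨4,1⟩ k~>⟨1,1,1⟩
  result₂ = [1 1; 0 1; 2 1]
Equal? distinct morphisms ✗

Answer: DOES NOT COMMUTE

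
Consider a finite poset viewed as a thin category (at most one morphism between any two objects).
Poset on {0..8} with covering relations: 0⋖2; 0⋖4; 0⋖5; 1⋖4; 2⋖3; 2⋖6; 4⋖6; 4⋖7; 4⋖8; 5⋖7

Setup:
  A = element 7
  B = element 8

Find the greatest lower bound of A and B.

Answer: A∧B = 4

Derivation:
{x : x⊑A ∧ x⊑B} = {0,1,4}  (A=7, B=8)
  0 ⊑ 4
  1 ⊑ 4
  4 ⊑ 4
glb = 4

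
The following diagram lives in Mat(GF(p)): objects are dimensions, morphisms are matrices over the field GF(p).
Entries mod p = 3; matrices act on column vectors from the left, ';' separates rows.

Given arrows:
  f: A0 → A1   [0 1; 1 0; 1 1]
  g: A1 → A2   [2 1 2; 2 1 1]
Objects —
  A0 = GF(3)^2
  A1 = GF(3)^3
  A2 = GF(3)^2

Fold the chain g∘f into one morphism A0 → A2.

  e0=(1,0) f→(0,1,1) g→(0,2)
  e1=(0,1) f→(1,0,1) g→(1,0)
⟦path⟧: [0 1; 2 0]

Answer: [0 1; 2 0]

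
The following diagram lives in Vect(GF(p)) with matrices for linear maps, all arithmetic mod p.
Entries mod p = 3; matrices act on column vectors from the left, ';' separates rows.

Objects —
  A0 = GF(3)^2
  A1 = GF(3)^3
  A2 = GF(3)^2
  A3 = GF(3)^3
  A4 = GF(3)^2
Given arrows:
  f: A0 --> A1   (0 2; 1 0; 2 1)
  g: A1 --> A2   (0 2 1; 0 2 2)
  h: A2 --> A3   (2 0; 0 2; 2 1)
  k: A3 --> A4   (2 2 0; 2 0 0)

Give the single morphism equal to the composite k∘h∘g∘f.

  e0=(1,0) f-->(0,1,2) g-->(1,0) h-->(2,0,2) k-->(1,1)
  e1=(0,1) f-->(2,0,1) g-->(1,2) h-->(2,1,1) k-->(0,1)
⟦path⟧: (1 0; 1 1)

Answer: (1 0; 1 1)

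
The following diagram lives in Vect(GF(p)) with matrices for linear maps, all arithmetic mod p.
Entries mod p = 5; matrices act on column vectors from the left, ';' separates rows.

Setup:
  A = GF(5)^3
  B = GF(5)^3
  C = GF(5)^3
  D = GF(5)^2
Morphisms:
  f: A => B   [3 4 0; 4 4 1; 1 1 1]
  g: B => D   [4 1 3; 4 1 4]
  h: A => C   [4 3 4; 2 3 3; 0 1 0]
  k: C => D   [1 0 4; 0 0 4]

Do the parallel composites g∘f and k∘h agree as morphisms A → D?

Answer: DOES NOT COMMUTE

Work:
Path 1 = f;g:
  e0=(1,0,0) f=>(3,4,1) g=>(4,0)
  e1=(0,1,0) f=>(4,4,1) g=>(3,4)
  e2=(0,0,1) f=>(0,1,1) g=>(4,0)
  composite₁ = [4 3 4; 0 4 0]
Path 2 = h;k:
  e0=(1,0,0) h=>(4,2,0) k=>(4,0)
  e1=(0,1,0) h=>(3,3,1) k=>(2,4)
  e2=(0,0,1) h=>(4,3,0) k=>(4,0)
  composite₂ = [4 2 4; 0 4 0]
Equal? distinct morphisms ✗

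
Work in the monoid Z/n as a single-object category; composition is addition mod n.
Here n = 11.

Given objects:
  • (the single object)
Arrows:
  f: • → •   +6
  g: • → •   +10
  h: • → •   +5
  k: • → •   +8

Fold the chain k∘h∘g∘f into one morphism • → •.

  0 +6≡6 +10≡5 +5≡10 +8≡7  (mod 11)
composite: +7

Answer: +7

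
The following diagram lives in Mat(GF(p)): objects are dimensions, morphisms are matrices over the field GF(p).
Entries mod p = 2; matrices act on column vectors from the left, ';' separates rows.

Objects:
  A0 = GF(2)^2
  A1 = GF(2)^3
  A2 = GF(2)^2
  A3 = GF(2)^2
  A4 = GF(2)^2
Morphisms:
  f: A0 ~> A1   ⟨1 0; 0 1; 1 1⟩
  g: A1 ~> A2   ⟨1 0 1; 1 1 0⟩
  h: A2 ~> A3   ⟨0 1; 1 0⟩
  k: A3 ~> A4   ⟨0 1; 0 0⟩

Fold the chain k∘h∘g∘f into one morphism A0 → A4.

  e0=⟨1,0⟩ f~>⟨1,0,1⟩ g~>⟨0,1⟩ h~>⟨1,0⟩ k~>⟨0,0⟩
  e1=⟨0,1⟩ f~>⟨0,1,1⟩ g~>⟨1,1⟩ h~>⟨1,1⟩ k~>⟨1,0⟩
result: ⟨0 1; 0 0⟩

Answer: ⟨0 1; 0 0⟩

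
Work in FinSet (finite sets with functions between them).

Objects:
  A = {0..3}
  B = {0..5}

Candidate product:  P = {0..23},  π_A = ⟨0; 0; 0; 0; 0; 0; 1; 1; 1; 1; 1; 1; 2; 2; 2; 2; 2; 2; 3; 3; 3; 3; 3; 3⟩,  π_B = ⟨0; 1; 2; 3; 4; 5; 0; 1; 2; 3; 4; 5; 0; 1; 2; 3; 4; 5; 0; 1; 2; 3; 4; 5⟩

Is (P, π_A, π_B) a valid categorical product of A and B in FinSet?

|A|·|B| = 4·6 = 24;  |P| = 24
Check the pairing map k ↦ (π_A(k), π_B(k)):
  0 : (0,0)
  1 : (0,1)
  2 : (0,2)
  3 : (0,3)
  4 : (0,4)
  5 : (0,5)
  6 : (1,0)
  7 : (1,1)
  8 : (1,2)
  9 : (1,3)
  10 : (1,4)
  11 : (1,5)
  12 : (2,0)
  13 : (2,1)
  14 : (2,2)
  15 : (2,3)
  16 : (2,4)
  17 : (2,5)
  18 : (3,0)
  19 : (3,1)
  20 : (3,2)
  21 : (3,3)
  22 : (3,4)
  23 : (3,5)
distinct pairs in image: 24 / 24 needed
  → bijection onto A×B; projections well-typed.

Answer: VALID PRODUCT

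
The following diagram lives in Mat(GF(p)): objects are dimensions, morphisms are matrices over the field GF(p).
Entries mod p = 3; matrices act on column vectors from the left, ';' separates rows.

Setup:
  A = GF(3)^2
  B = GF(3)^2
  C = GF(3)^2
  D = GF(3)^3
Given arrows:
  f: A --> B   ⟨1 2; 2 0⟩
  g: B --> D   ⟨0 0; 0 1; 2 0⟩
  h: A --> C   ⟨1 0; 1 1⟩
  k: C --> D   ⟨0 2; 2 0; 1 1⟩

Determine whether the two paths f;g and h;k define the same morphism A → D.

1) trace f;g:
  e0=[1,0] f-->[1,2] g-->[0,2,2]
  e1=[0,1] f-->[2,0] g-->[0,0,1]
  ⟦path⟧₁ = ⟨0 0; 2 0; 2 1⟩
2) trace h;k:
  e0=[1,0] h-->[1,1] k-->[2,2,2]
  e1=[0,1] h-->[0,1] k-->[2,0,1]
  ⟦path⟧₂ = ⟨2 2; 2 0; 2 1⟩
Equal? distinct morphisms ✗

Answer: DOES NOT COMMUTE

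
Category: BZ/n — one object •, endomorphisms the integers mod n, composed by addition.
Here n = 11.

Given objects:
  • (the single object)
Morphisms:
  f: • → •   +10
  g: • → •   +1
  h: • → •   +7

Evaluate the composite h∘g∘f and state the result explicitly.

Answer: +7

Trace:
  0 +10≡10 +1≡0 +7≡7  (mod 11)
result: +7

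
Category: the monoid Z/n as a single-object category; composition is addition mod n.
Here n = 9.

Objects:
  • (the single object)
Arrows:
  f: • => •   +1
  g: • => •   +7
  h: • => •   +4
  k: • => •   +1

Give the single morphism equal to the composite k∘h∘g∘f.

Answer: +4

Trace:
  0 +1≡1 +7≡8 +4≡3 +1≡4  (mod 9)
composite: +4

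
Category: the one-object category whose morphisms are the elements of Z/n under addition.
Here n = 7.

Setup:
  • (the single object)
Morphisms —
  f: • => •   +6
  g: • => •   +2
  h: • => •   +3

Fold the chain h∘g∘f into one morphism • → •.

  0 +6≡6 +2≡1 +3≡4  (mod 7)
composite: +4

Answer: +4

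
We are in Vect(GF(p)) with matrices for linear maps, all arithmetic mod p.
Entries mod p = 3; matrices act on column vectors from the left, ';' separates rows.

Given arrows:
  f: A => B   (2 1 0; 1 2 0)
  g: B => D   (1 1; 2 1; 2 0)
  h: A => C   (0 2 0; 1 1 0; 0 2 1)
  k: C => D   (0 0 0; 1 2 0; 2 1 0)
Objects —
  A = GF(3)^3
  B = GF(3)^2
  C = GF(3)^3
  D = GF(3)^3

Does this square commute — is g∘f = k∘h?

Along f;g (path 1):
  e0=⟨1,0,0⟩ f=>⟨2,1⟩ g=>⟨0,2,1⟩
  e1=⟨0,1,0⟩ f=>⟨1,2⟩ g=>⟨0,1,2⟩
  e2=⟨0,0,1⟩ f=>⟨0,0⟩ g=>⟨0,0,0⟩
  ⟦path⟧₁ = (0 0 0; 2 1 0; 1 2 0)
Along h;k (path 2):
  e0=⟨1,0,0⟩ h=>⟨0,1,0⟩ k=>⟨0,2,1⟩
  e1=⟨0,1,0⟩ h=>⟨2,1,2⟩ k=>⟨0,1,2⟩
  e2=⟨0,0,1⟩ h=>⟨0,0,1⟩ k=>⟨0,0,0⟩
  ⟦path⟧₂ = (0 0 0; 2 1 0; 1 2 0)
Equal? equal; square commutes

Answer: COMMUTES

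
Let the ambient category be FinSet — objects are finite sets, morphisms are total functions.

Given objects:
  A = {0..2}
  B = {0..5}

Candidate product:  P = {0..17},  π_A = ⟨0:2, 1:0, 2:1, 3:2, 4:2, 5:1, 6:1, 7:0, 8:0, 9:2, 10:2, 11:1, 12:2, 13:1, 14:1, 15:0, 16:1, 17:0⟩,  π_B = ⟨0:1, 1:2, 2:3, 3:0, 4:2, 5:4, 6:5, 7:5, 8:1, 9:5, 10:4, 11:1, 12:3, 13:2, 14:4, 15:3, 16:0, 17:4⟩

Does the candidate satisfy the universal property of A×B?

|A|·|B| = 3·6 = 18;  |P| = 18
Check the pairing map k ↦ (π_A(k), π_B(k)):
  0 : (2,1)
  1 : (0,2)
  2 : (1,3)
  3 : (2,0)
  4 : (2,2)
  5 : (1,4)
  6 : (1,5)
  7 : (0,5)
  8 : (0,1)
  9 : (2,5)
  10 : (2,4)
  11 : (1,1)
  12 : (2,3)
  13 : (1,2)
  14 : (1,4)  ✗ repeats pair of k=5
  15 : (0,3)
  16 : (1,0)
  17 : (0,4)
distinct pairs in image: 17 / 18 needed
  → (1,4) hit at k=5 and k=14

Answer: NOT A VALID PRODUCT — duplicate pair at indices 14,5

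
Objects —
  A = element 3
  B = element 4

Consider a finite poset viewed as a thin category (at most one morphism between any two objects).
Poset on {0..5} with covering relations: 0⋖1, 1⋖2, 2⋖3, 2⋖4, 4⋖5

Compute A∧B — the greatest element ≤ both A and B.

Answer: A∧B = 2

Trace:
{x : x<=A ∧ x<=B} = {0,1,2}  (A=3, B=4)
  0 <= 2
  1 <= 2
  2 <= 2
glb = 2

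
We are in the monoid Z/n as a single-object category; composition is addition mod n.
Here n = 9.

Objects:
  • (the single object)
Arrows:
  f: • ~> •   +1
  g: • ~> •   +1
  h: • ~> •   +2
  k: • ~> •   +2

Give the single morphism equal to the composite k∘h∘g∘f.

Answer: +6

Work:
  0 +1≡1 +1≡2 +2≡4 +2≡6  (mod 9)
composite: +6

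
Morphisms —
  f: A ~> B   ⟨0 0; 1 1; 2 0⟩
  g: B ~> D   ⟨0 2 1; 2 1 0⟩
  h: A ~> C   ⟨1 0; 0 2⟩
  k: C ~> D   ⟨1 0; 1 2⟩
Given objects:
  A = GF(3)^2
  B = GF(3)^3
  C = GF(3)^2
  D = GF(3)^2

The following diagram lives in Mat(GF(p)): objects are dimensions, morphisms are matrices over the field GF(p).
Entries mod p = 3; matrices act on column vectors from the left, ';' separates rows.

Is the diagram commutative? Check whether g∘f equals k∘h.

Path 1 = f;g:
  e0=[1,0] f~>[0,1,2] g~>[1,1]
  e1=[0,1] f~>[0,1,0] g~>[2,1]
  composite₁ = ⟨1 2; 1 1⟩
Path 2 = h;k:
  e0=[1,0] h~>[1,0] k~>[1,1]
  e1=[0,1] h~>[0,2] k~>[0,1]
  composite₂ = ⟨1 0; 1 1⟩
Equal? distinct morphisms ✗

Answer: DOES NOT COMMUTE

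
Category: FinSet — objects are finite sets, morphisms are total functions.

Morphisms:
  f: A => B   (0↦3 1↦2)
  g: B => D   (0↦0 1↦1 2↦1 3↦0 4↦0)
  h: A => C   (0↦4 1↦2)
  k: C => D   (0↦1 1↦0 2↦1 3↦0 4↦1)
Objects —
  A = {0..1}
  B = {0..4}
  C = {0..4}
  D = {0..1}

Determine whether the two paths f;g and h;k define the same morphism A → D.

1) trace f;g:
  0 f=>3 g=>0
  1 f=>2 g=>1
  ⟦path⟧₁ = (0↦0 1↦1)
2) trace h;k:
  0 h=>4 k=>1
  1 h=>2 k=>1
  ⟦path⟧₂ = (0↦1 1↦1)
Equal? NO — does not commute

Answer: DOES NOT COMMUTE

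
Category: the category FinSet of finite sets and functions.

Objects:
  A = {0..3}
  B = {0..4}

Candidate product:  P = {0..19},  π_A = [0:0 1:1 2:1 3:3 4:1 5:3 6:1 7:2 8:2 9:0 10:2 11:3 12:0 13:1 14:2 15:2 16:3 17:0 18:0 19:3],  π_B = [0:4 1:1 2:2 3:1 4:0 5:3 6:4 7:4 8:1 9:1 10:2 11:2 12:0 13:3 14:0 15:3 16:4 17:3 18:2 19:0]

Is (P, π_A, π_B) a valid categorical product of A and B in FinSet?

Answer: VALID PRODUCT

Derivation:
|A|·|B| = 4·5 = 20;  |P| = 20
Check the pairing map k ↦ (π_A(k), π_B(k)):
  0 : (0,4)
  1 : (1,1)
  2 : (1,2)
  3 : (3,1)
  4 : (1,0)
  5 : (3,3)
  6 : (1,4)
  7 : (2,4)
  8 : (2,1)
  9 : (0,1)
  10 : (2,2)
  11 : (3,2)
  12 : (0,0)
  13 : (1,3)
  14 : (2,0)
  15 : (2,3)
  16 : (3,4)
  17 : (0,3)
  18 : (0,2)
  19 : (3,0)
distinct pairs in image: 20 / 20 needed
  → bijection onto A×B; projections well-typed.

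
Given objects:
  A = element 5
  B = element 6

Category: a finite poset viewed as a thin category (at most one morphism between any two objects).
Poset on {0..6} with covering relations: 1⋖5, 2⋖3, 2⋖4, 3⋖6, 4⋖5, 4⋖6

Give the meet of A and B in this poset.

Answer: A∧B = 4

Derivation:
{x : x<=A ∧ x<=B} = {2,4}  (A=5, B=6)
  2 <= 4
  4 <= 4
glb = 4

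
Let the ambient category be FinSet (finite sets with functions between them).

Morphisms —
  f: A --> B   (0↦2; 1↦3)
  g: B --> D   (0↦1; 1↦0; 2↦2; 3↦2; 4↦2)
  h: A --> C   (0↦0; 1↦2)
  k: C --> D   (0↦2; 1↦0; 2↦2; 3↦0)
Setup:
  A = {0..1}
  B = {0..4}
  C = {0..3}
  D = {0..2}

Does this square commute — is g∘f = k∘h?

Path 1 = f;g:
  0 f-->2 g-->2
  1 f-->3 g-->2
  ⟦path⟧₁ = (0↦2; 1↦2)
Path 2 = h;k:
  0 h-->0 k-->2
  1 h-->2 k-->2
  ⟦path⟧₂ = (0↦2; 1↦2)
Equal? equal; square commutes

Answer: COMMUTES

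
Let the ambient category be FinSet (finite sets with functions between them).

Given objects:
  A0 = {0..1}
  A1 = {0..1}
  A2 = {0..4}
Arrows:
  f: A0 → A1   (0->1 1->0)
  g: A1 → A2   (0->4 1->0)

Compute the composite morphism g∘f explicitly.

Answer: (0->0 1->4)

Work:
  0 f→1 g→0
  1 f→0 g→4
composite: (0->0 1->4)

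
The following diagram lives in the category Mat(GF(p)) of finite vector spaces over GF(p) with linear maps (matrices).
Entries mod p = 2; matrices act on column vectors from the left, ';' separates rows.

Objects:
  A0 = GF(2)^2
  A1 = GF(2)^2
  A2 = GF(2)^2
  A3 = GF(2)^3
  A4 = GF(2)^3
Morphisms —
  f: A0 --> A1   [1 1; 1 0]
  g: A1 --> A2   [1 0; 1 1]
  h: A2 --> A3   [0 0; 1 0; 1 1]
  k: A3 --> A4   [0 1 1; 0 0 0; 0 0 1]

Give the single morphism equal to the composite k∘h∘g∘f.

  e0=[1,0] f-->[1,1] g-->[1,0] h-->[0,1,1] k-->[0,0,1]
  e1=[0,1] f-->[1,0] g-->[1,1] h-->[0,1,0] k-->[1,0,0]
result: [0 1; 0 0; 1 0]

Answer: [0 1; 0 0; 1 0]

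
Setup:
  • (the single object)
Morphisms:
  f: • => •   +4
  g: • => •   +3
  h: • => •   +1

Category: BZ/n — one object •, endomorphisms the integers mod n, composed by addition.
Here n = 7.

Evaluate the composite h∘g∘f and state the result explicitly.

  0 +4≡4 +3≡0 +1≡1  (mod 7)
⟦path⟧: +1

Answer: +1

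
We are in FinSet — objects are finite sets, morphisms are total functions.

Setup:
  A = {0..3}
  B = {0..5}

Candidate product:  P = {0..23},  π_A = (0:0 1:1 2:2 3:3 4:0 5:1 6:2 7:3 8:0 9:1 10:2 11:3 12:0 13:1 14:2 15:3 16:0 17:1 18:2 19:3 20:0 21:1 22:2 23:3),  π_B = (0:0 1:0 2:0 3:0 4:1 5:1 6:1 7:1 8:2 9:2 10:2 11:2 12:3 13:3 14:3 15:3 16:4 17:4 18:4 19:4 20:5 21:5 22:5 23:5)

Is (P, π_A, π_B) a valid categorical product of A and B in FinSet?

|A|·|B| = 4·6 = 24;  |P| = 24
Check the pairing map k ↦ (π_A(k), π_B(k)):
  0 : (0,0)
  1 : (1,0)
  2 : (2,0)
  3 : (3,0)
  4 : (0,1)
  5 : (1,1)
  6 : (2,1)
  7 : (3,1)
  8 : (0,2)
  9 : (1,2)
  10 : (2,2)
  11 : (3,2)
  12 : (0,3)
  13 : (1,3)
  14 : (2,3)
  15 : (3,3)
  16 : (0,4)
  17 : (1,4)
  18 : (2,4)
  19 : (3,4)
  20 : (0,5)
  21 : (1,5)
  22 : (2,5)
  23 : (3,5)
distinct pairs in image: 24 / 24 needed
  → bijection onto A×B; projections well-typed.

Answer: VALID PRODUCT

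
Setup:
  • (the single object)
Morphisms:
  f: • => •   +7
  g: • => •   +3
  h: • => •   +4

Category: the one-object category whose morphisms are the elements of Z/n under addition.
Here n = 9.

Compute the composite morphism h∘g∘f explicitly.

Answer: +5

Derivation:
  0 +7≡7 +3≡1 +4≡5  (mod 9)
⟦path⟧: +5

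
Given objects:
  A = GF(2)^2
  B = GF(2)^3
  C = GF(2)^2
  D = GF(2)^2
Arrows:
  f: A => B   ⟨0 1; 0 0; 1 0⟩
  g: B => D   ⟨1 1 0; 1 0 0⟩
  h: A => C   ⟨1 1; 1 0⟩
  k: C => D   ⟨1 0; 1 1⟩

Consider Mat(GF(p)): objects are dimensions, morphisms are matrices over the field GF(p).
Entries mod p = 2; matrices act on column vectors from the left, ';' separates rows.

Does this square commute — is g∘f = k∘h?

1) trace f;g:
  e0=[1,0] f=>[0,0,1] g=>[0,0]
  e1=[0,1] f=>[1,0,0] g=>[1,1]
  composite₁ = ⟨0 1; 0 1⟩
2) trace h;k:
  e0=[1,0] h=>[1,1] k=>[1,0]
  e1=[0,1] h=>[1,0] k=>[1,1]
  composite₂ = ⟨1 1; 0 1⟩
Equal? NO — does not commute

Answer: DOES NOT COMMUTE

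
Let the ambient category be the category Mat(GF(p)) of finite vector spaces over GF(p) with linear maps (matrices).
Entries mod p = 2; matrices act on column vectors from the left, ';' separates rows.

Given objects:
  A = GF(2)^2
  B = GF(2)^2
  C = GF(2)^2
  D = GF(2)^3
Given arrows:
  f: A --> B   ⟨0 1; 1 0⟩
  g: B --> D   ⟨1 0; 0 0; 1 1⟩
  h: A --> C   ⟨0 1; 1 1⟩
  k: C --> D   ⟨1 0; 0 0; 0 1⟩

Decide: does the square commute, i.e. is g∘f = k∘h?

Along f;g (path 1):
  e0=⟨1,0⟩ f-->⟨0,1⟩ g-->⟨0,0,1⟩
  e1=⟨0,1⟩ f-->⟨1,0⟩ g-->⟨1,0,1⟩
  ⟦path⟧₁ = ⟨0 1; 0 0; 1 1⟩
Along h;k (path 2):
  e0=⟨1,0⟩ h-->⟨0,1⟩ k-->⟨0,0,1⟩
  e1=⟨0,1⟩ h-->⟨1,1⟩ k-->⟨1,0,1⟩
  ⟦path⟧₂ = ⟨0 1; 0 0; 1 1⟩
Equal? equal; square commutes

Answer: COMMUTES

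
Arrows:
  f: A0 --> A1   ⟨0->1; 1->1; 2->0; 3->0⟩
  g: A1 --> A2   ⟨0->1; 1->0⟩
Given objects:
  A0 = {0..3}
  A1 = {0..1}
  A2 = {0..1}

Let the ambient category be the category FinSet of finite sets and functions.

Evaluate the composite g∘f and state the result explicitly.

  0 f-->1 g-->0
  1 f-->1 g-->0
  2 f-->0 g-->1
  3 f-->0 g-->1
result: ⟨0->0; 1->0; 2->1; 3->1⟩

Answer: ⟨0->0; 1->0; 2->1; 3->1⟩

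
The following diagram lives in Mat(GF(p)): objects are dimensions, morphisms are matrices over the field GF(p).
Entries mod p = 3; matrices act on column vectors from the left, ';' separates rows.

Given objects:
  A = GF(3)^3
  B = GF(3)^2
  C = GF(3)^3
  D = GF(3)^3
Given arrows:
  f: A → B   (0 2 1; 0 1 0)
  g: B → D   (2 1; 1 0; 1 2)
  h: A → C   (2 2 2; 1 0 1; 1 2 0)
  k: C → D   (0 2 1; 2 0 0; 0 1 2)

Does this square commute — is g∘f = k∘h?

Answer: DOES NOT COMMUTE

Trace:
Along f;g (path 1):
  e0=[1,0,0] f→[0,0] g→[0,0,0]
  e1=[0,1,0] f→[2,1] g→[2,2,1]
  e2=[0,0,1] f→[1,0] g→[2,1,1]
  result₁ = (0 2 2; 0 2 1; 0 1 1)
Along h;k (path 2):
  e0=[1,0,0] h→[2,1,1] k→[0,1,0]
  e1=[0,1,0] h→[2,0,2] k→[2,1,1]
  e2=[0,0,1] h→[2,1,0] k→[2,1,1]
  result₂ = (0 2 2; 1 1 1; 0 1 1)
Equal? distinct morphisms ✗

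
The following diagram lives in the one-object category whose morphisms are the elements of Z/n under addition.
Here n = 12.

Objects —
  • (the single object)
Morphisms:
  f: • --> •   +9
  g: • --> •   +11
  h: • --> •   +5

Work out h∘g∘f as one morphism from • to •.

  0 +9≡9 +11≡8 +5≡1  (mod 12)
result: +1

Answer: +1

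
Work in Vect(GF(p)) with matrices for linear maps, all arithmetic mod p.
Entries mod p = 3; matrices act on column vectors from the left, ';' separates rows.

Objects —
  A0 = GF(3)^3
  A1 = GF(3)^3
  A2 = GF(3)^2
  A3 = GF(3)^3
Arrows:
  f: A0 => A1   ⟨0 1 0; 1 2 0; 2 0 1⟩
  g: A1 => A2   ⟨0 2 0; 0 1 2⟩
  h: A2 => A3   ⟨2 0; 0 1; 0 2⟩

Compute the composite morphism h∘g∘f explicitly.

Answer: ⟨1 2 0; 2 2 2; 1 1 1⟩

Derivation:
  e0=[1,0,0] f=>[0,1,2] g=>[2,2] h=>[1,2,1]
  e1=[0,1,0] f=>[1,2,0] g=>[1,2] h=>[2,2,1]
  e2=[0,0,1] f=>[0,0,1] g=>[0,2] h=>[0,2,1]
⟦path⟧: ⟨1 2 0; 2 2 2; 1 1 1⟩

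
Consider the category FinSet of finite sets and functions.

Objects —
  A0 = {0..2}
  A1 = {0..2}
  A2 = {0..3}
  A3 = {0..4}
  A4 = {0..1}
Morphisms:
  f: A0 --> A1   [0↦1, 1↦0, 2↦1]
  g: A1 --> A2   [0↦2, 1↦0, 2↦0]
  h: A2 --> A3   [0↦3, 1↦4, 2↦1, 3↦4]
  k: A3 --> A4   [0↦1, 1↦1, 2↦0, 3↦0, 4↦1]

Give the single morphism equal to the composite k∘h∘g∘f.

  0 f-->1 g-->0 h-->3 k-->0
  1 f-->0 g-->2 h-->1 k-->1
  2 f-->1 g-->0 h-->3 k-->0
result: [0↦0, 1↦1, 2↦0]

Answer: [0↦0, 1↦1, 2↦0]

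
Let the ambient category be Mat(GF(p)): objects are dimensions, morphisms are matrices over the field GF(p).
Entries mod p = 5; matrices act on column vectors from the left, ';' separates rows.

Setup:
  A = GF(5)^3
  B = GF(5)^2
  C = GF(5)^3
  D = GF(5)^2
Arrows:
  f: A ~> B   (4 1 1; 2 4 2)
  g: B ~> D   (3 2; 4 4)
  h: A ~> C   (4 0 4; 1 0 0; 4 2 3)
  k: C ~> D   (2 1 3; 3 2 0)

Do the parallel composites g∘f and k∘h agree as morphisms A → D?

1) trace f;g:
  e0=[1,0,0] f~>[4,2] g~>[1,4]
  e1=[0,1,0] f~>[1,4] g~>[1,0]
  e2=[0,0,1] f~>[1,2] g~>[2,2]
  composite₁ = (1 1 2; 4 0 2)
2) trace h;k:
  e0=[1,0,0] h~>[4,1,4] k~>[1,4]
  e1=[0,1,0] h~>[0,0,2] k~>[1,0]
  e2=[0,0,1] h~>[4,0,3] k~>[2,2]
  composite₂ = (1 1 2; 4 0 2)
Equal? YES — commutes

Answer: COMMUTES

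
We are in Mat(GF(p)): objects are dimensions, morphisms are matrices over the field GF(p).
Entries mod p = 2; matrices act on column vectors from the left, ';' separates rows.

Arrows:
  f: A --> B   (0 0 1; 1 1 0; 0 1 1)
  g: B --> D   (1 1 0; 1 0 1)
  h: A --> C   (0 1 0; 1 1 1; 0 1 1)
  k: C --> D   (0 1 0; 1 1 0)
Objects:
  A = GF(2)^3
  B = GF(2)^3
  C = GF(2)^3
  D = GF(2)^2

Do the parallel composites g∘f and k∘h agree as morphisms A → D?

1) trace f;g:
  e0=(1,0,0) f-->(0,1,0) g-->(1,0)
  e1=(0,1,0) f-->(0,1,1) g-->(1,1)
  e2=(0,0,1) f-->(1,0,1) g-->(1,0)
  composite₁ = (1 1 1; 0 1 0)
2) trace h;k:
  e0=(1,0,0) h-->(0,1,0) k-->(1,1)
  e1=(0,1,0) h-->(1,1,1) k-->(1,0)
  e2=(0,0,1) h-->(0,1,1) k-->(1,1)
  composite₂ = (1 1 1; 1 0 1)
Equal? distinct morphisms ✗

Answer: DOES NOT COMMUTE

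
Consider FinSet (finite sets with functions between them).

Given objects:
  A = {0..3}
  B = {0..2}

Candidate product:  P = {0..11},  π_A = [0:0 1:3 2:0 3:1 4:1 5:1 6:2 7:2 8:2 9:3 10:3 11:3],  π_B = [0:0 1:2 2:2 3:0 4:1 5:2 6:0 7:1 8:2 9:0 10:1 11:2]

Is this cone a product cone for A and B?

|A|·|B| = 4·3 = 12;  |P| = 12
Check the pairing map k ↦ (π_A(k), π_B(k)):
  0 : (0,0)
  1 : (3,2)
  2 : (0,2)
  3 : (1,0)
  4 : (1,1)
  5 : (1,2)
  6 : (2,0)
  7 : (2,1)
  8 : (2,2)
  9 : (3,0)
  10 : (3,1)
  11 : (3,2)  ✗ repeats pair of k=1
distinct pairs in image: 11 / 12 needed
  → (3,2) hit at k=1 and k=11

Answer: NOT A VALID PRODUCT — duplicate pair at indices 11,1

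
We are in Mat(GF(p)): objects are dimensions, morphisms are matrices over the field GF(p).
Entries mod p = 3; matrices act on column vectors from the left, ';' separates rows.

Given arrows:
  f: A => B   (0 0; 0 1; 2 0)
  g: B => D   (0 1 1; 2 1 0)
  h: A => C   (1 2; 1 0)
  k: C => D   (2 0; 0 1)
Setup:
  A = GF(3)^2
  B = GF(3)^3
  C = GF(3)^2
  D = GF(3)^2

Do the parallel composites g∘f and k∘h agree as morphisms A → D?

Answer: DOES NOT COMMUTE

Trace:
1) trace f;g:
  e0=[1,0] f=>[0,0,2] g=>[2,0]
  e1=[0,1] f=>[0,1,0] g=>[1,1]
  ⟦path⟧₁ = (2 1; 0 1)
2) trace h;k:
  e0=[1,0] h=>[1,1] k=>[2,1]
  e1=[0,1] h=>[2,0] k=>[1,0]
  ⟦path⟧₂ = (2 1; 1 0)
Equal? distinct morphisms ✗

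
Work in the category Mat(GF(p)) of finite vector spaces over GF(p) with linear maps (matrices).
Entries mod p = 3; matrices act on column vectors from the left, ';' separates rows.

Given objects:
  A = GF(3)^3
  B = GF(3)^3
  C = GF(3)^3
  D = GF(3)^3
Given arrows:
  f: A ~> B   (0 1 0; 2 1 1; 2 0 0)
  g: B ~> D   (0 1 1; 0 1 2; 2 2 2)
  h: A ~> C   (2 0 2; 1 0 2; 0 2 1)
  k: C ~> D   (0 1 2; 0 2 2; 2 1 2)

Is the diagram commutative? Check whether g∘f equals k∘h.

Along f;g (path 1):
  e0=[1,0,0] f~>[0,2,2] g~>[1,0,2]
  e1=[0,1,0] f~>[1,1,0] g~>[1,1,1]
  e2=[0,0,1] f~>[0,1,0] g~>[1,1,2]
  result₁ = (1 1 1; 0 1 1; 2 1 2)
Along h;k (path 2):
  e0=[1,0,0] h~>[2,1,0] k~>[1,2,2]
  e1=[0,1,0] h~>[0,0,2] k~>[1,1,1]
  e2=[0,0,1] h~>[2,2,1] k~>[1,0,2]
  result₂ = (1 1 1; 2 1 0; 2 1 2)
Equal? NO — does not commute

Answer: DOES NOT COMMUTE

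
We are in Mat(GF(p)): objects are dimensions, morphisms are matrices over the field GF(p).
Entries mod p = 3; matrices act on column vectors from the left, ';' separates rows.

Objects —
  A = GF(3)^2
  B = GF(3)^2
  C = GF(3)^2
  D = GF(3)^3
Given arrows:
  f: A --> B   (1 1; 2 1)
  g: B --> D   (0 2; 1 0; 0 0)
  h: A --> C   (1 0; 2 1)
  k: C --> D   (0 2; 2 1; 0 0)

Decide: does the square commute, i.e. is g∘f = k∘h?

Path 1 = f;g:
  e0=(1,0) f-->(1,2) g-->(1,1,0)
  e1=(0,1) f-->(1,1) g-->(2,1,0)
  result₁ = (1 2; 1 1; 0 0)
Path 2 = h;k:
  e0=(1,0) h-->(1,2) k-->(1,1,0)
  e1=(0,1) h-->(0,1) k-->(2,1,0)
  result₂ = (1 2; 1 1; 0 0)
Equal? equal; square commutes

Answer: COMMUTES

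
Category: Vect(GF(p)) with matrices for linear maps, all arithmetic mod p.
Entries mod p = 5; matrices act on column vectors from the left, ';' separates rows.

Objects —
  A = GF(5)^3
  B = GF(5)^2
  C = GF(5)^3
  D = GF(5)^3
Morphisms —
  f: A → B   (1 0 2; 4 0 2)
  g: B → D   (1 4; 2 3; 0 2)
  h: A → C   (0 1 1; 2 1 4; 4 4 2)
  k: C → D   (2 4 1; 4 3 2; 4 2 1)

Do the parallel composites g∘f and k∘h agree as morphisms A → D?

Answer: COMMUTES

Derivation:
Path 1 = f;g:
  e0=⟨1,0,0⟩ f→⟨1,4⟩ g→⟨2,4,3⟩
  e1=⟨0,1,0⟩ f→⟨0,0⟩ g→⟨0,0,0⟩
  e2=⟨0,0,1⟩ f→⟨2,2⟩ g→⟨0,0,4⟩
  ⟦path⟧₁ = (2 0 0; 4 0 0; 3 0 4)
Path 2 = h;k:
  e0=⟨1,0,0⟩ h→⟨0,2,4⟩ k→⟨2,4,3⟩
  e1=⟨0,1,0⟩ h→⟨1,1,4⟩ k→⟨0,0,0⟩
  e2=⟨0,0,1⟩ h→⟨1,4,2⟩ k→⟨0,0,4⟩
  ⟦path⟧₂ = (2 0 0; 4 0 0; 3 0 4)
Equal? YES — commutes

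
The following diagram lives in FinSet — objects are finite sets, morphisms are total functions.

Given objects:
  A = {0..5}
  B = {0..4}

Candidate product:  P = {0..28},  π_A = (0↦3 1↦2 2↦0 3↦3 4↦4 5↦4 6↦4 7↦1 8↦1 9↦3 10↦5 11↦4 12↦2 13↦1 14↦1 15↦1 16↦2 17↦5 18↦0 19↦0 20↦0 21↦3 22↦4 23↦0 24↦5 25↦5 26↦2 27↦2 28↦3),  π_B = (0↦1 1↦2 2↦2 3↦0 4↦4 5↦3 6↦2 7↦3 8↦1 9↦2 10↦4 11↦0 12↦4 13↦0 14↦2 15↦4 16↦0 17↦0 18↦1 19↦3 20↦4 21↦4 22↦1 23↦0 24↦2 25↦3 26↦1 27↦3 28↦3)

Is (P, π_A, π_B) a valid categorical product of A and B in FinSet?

|A|·|B| = 6·5 = 30;  |P| = 29
  → cardinalities differ; no bijection possible.

Answer: NOT A VALID PRODUCT — |P|=29 ≠ |A|·|B|=30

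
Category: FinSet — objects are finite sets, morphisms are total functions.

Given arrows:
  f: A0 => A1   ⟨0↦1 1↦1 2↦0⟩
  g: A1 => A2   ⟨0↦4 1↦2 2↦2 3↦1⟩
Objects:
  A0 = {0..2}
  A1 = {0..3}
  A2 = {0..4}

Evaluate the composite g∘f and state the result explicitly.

Answer: ⟨0↦2 1↦2 2↦4⟩

Work:
  0 f=>1 g=>2
  1 f=>1 g=>2
  2 f=>0 g=>4
result: ⟨0↦2 1↦2 2↦4⟩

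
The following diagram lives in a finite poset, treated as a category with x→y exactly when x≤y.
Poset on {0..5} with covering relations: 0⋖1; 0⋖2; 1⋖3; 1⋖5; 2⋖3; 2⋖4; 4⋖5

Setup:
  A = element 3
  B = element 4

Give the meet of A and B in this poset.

{x : x⊑A ∧ x⊑B} = {0,2}  (A=3, B=4)
  0 ⊑ 2
  2 ⊑ 2
glb = 2

Answer: A∧B = 2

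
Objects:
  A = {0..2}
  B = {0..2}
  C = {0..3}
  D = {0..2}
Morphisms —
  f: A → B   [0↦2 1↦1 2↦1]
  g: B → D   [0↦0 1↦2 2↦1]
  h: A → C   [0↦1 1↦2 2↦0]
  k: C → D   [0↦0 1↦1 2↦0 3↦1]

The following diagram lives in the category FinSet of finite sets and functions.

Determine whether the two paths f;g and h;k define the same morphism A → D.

Path 1 = f;g:
  0 f→2 g→1
  1 f→1 g→2
  2 f→1 g→2
  composite₁ = [0↦1 1↦2 2↦2]
Path 2 = h;k:
  0 h→1 k→1
  1 h→2 k→0
  2 h→0 k→0
  composite₂ = [0↦1 1↦0 2↦0]
Equal? distinct morphisms ✗

Answer: DOES NOT COMMUTE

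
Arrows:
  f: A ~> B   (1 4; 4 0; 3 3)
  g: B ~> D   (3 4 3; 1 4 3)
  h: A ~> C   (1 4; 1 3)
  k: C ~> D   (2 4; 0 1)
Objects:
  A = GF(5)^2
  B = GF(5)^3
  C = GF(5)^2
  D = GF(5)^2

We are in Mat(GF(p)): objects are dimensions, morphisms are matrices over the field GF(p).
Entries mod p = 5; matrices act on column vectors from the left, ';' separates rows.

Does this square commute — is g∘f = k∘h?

Answer: DOES NOT COMMUTE

Derivation:
Along f;g (path 1):
  e0=(1,0) f~>(1,4,3) g~>(3,1)
  e1=(0,1) f~>(4,0,3) g~>(1,3)
  composite₁ = (3 1; 1 3)
Along h;k (path 2):
  e0=(1,0) h~>(1,1) k~>(1,1)
  e1=(0,1) h~>(4,3) k~>(0,3)
  composite₂ = (1 0; 1 3)
Equal? differ; not commutative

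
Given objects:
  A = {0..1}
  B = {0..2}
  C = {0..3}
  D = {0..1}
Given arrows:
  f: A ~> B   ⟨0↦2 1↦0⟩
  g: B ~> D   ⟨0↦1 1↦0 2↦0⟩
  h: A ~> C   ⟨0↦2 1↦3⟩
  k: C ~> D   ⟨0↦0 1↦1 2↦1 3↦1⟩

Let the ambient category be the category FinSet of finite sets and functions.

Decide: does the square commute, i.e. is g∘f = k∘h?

Path 1 = f;g:
  0 f~>2 g~>0
  1 f~>0 g~>1
  ⟦path⟧₁ = ⟨0↦0 1↦1⟩
Path 2 = h;k:
  0 h~>2 k~>1
  1 h~>3 k~>1
  ⟦path⟧₂ = ⟨0↦1 1↦1⟩
Equal? distinct morphisms ✗

Answer: DOES NOT COMMUTE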